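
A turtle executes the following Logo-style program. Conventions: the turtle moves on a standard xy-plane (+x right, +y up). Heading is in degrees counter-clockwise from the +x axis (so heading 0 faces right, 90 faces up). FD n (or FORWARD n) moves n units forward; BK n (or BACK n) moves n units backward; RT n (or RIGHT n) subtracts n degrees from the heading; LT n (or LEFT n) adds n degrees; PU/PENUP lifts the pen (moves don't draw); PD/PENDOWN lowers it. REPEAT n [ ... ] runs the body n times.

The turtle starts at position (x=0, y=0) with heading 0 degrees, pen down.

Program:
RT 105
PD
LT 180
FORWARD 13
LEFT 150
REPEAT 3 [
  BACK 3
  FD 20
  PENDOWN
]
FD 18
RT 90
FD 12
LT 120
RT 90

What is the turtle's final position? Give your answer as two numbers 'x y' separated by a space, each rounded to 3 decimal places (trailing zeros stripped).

Executing turtle program step by step:
Start: pos=(0,0), heading=0, pen down
RT 105: heading 0 -> 255
PD: pen down
LT 180: heading 255 -> 75
FD 13: (0,0) -> (3.365,12.557) [heading=75, draw]
LT 150: heading 75 -> 225
REPEAT 3 [
  -- iteration 1/3 --
  BK 3: (3.365,12.557) -> (5.486,14.678) [heading=225, draw]
  FD 20: (5.486,14.678) -> (-8.656,0.536) [heading=225, draw]
  PD: pen down
  -- iteration 2/3 --
  BK 3: (-8.656,0.536) -> (-6.535,2.658) [heading=225, draw]
  FD 20: (-6.535,2.658) -> (-20.677,-11.485) [heading=225, draw]
  PD: pen down
  -- iteration 3/3 --
  BK 3: (-20.677,-11.485) -> (-18.556,-9.363) [heading=225, draw]
  FD 20: (-18.556,-9.363) -> (-32.698,-23.505) [heading=225, draw]
  PD: pen down
]
FD 18: (-32.698,-23.505) -> (-45.426,-36.233) [heading=225, draw]
RT 90: heading 225 -> 135
FD 12: (-45.426,-36.233) -> (-53.911,-27.748) [heading=135, draw]
LT 120: heading 135 -> 255
RT 90: heading 255 -> 165
Final: pos=(-53.911,-27.748), heading=165, 9 segment(s) drawn

Answer: -53.911 -27.748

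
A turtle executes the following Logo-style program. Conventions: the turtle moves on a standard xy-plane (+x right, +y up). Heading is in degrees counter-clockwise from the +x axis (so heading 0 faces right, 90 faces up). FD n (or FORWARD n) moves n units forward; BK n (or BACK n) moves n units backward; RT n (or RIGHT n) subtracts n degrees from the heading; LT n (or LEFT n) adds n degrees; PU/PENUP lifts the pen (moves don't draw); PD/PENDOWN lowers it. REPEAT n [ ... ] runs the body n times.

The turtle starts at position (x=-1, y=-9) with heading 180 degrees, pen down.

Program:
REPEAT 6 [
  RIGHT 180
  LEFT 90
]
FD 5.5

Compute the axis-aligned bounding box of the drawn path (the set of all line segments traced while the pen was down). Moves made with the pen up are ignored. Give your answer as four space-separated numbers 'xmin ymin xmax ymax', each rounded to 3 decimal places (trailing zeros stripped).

Executing turtle program step by step:
Start: pos=(-1,-9), heading=180, pen down
REPEAT 6 [
  -- iteration 1/6 --
  RT 180: heading 180 -> 0
  LT 90: heading 0 -> 90
  -- iteration 2/6 --
  RT 180: heading 90 -> 270
  LT 90: heading 270 -> 0
  -- iteration 3/6 --
  RT 180: heading 0 -> 180
  LT 90: heading 180 -> 270
  -- iteration 4/6 --
  RT 180: heading 270 -> 90
  LT 90: heading 90 -> 180
  -- iteration 5/6 --
  RT 180: heading 180 -> 0
  LT 90: heading 0 -> 90
  -- iteration 6/6 --
  RT 180: heading 90 -> 270
  LT 90: heading 270 -> 0
]
FD 5.5: (-1,-9) -> (4.5,-9) [heading=0, draw]
Final: pos=(4.5,-9), heading=0, 1 segment(s) drawn

Segment endpoints: x in {-1, 4.5}, y in {-9, -9}
xmin=-1, ymin=-9, xmax=4.5, ymax=-9

Answer: -1 -9 4.5 -9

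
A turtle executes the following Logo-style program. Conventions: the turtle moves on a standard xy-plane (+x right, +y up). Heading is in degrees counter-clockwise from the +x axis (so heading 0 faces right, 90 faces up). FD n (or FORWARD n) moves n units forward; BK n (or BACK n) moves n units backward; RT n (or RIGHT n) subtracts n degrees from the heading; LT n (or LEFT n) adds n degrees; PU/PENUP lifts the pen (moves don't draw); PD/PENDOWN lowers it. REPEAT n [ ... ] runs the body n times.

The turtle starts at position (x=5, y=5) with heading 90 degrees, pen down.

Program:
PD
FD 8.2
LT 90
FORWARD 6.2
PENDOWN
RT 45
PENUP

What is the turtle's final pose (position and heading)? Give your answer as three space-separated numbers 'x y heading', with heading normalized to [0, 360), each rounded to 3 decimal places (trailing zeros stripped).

Answer: -1.2 13.2 135

Derivation:
Executing turtle program step by step:
Start: pos=(5,5), heading=90, pen down
PD: pen down
FD 8.2: (5,5) -> (5,13.2) [heading=90, draw]
LT 90: heading 90 -> 180
FD 6.2: (5,13.2) -> (-1.2,13.2) [heading=180, draw]
PD: pen down
RT 45: heading 180 -> 135
PU: pen up
Final: pos=(-1.2,13.2), heading=135, 2 segment(s) drawn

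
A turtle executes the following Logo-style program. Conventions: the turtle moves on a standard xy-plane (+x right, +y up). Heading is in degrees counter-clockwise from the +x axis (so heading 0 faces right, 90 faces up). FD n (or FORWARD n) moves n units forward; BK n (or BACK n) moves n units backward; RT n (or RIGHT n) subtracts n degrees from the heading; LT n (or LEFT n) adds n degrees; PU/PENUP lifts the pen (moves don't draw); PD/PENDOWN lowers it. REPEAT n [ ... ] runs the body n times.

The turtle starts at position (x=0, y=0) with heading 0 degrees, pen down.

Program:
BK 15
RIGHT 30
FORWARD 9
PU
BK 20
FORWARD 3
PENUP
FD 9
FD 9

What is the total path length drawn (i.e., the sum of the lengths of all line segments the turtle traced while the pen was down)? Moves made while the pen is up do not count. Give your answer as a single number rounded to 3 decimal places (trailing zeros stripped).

Answer: 24

Derivation:
Executing turtle program step by step:
Start: pos=(0,0), heading=0, pen down
BK 15: (0,0) -> (-15,0) [heading=0, draw]
RT 30: heading 0 -> 330
FD 9: (-15,0) -> (-7.206,-4.5) [heading=330, draw]
PU: pen up
BK 20: (-7.206,-4.5) -> (-24.526,5.5) [heading=330, move]
FD 3: (-24.526,5.5) -> (-21.928,4) [heading=330, move]
PU: pen up
FD 9: (-21.928,4) -> (-14.134,-0.5) [heading=330, move]
FD 9: (-14.134,-0.5) -> (-6.34,-5) [heading=330, move]
Final: pos=(-6.34,-5), heading=330, 2 segment(s) drawn

Segment lengths:
  seg 1: (0,0) -> (-15,0), length = 15
  seg 2: (-15,0) -> (-7.206,-4.5), length = 9
Total = 24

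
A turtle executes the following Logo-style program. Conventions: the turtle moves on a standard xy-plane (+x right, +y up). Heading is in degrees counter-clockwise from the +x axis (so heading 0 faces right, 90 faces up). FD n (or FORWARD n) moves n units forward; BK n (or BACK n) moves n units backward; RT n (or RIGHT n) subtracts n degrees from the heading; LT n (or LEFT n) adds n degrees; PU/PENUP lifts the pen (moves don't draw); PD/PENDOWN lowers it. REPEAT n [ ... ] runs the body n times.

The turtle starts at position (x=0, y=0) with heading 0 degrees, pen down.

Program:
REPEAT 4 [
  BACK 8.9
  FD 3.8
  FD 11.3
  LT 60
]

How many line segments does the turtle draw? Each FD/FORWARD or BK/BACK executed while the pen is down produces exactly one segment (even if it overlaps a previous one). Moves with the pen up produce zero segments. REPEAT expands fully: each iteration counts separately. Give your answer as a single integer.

Answer: 12

Derivation:
Executing turtle program step by step:
Start: pos=(0,0), heading=0, pen down
REPEAT 4 [
  -- iteration 1/4 --
  BK 8.9: (0,0) -> (-8.9,0) [heading=0, draw]
  FD 3.8: (-8.9,0) -> (-5.1,0) [heading=0, draw]
  FD 11.3: (-5.1,0) -> (6.2,0) [heading=0, draw]
  LT 60: heading 0 -> 60
  -- iteration 2/4 --
  BK 8.9: (6.2,0) -> (1.75,-7.708) [heading=60, draw]
  FD 3.8: (1.75,-7.708) -> (3.65,-4.417) [heading=60, draw]
  FD 11.3: (3.65,-4.417) -> (9.3,5.369) [heading=60, draw]
  LT 60: heading 60 -> 120
  -- iteration 3/4 --
  BK 8.9: (9.3,5.369) -> (13.75,-2.338) [heading=120, draw]
  FD 3.8: (13.75,-2.338) -> (11.85,0.953) [heading=120, draw]
  FD 11.3: (11.85,0.953) -> (6.2,10.739) [heading=120, draw]
  LT 60: heading 120 -> 180
  -- iteration 4/4 --
  BK 8.9: (6.2,10.739) -> (15.1,10.739) [heading=180, draw]
  FD 3.8: (15.1,10.739) -> (11.3,10.739) [heading=180, draw]
  FD 11.3: (11.3,10.739) -> (0,10.739) [heading=180, draw]
  LT 60: heading 180 -> 240
]
Final: pos=(0,10.739), heading=240, 12 segment(s) drawn
Segments drawn: 12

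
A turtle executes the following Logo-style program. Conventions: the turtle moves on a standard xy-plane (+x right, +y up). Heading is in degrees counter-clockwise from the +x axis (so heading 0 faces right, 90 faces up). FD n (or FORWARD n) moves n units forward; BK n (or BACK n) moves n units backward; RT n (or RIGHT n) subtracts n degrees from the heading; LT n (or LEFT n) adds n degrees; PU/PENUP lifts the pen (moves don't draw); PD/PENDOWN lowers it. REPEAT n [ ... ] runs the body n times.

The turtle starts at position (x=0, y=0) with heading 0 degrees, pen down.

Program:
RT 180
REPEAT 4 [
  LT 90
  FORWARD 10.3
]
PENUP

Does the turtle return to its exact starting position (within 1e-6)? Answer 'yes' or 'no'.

Answer: yes

Derivation:
Executing turtle program step by step:
Start: pos=(0,0), heading=0, pen down
RT 180: heading 0 -> 180
REPEAT 4 [
  -- iteration 1/4 --
  LT 90: heading 180 -> 270
  FD 10.3: (0,0) -> (0,-10.3) [heading=270, draw]
  -- iteration 2/4 --
  LT 90: heading 270 -> 0
  FD 10.3: (0,-10.3) -> (10.3,-10.3) [heading=0, draw]
  -- iteration 3/4 --
  LT 90: heading 0 -> 90
  FD 10.3: (10.3,-10.3) -> (10.3,0) [heading=90, draw]
  -- iteration 4/4 --
  LT 90: heading 90 -> 180
  FD 10.3: (10.3,0) -> (0,0) [heading=180, draw]
]
PU: pen up
Final: pos=(0,0), heading=180, 4 segment(s) drawn

Start position: (0, 0)
Final position: (0, 0)
Distance = 0; < 1e-6 -> CLOSED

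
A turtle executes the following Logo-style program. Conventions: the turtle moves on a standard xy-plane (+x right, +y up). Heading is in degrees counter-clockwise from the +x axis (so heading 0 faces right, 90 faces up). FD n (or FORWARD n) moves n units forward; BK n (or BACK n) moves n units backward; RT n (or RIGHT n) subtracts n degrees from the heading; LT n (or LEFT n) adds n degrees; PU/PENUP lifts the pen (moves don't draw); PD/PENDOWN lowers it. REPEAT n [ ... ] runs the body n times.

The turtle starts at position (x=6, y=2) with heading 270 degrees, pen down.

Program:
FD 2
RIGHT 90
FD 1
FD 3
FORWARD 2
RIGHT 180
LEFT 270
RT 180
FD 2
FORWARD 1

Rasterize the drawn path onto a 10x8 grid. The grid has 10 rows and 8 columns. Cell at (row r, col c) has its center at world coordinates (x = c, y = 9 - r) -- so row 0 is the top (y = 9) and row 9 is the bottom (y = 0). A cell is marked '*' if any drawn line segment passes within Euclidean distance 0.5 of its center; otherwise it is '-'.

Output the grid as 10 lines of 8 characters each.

Answer: --------
--------
--------
--------
--------
--------
*-------
*-----*-
*-----*-
*******-

Derivation:
Segment 0: (6,2) -> (6,0)
Segment 1: (6,0) -> (5,0)
Segment 2: (5,0) -> (2,0)
Segment 3: (2,0) -> (0,0)
Segment 4: (0,0) -> (0,2)
Segment 5: (0,2) -> (0,3)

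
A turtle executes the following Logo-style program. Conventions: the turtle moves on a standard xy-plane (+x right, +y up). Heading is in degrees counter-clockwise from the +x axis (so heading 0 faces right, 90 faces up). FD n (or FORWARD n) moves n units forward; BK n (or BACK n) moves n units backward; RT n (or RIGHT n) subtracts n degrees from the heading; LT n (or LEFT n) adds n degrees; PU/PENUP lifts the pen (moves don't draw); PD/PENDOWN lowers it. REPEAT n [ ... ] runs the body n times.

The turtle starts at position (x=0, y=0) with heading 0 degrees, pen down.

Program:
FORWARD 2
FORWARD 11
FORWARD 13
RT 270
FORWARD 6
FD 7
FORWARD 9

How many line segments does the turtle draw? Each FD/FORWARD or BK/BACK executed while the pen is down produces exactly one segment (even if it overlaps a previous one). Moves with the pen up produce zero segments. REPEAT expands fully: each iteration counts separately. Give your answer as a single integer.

Executing turtle program step by step:
Start: pos=(0,0), heading=0, pen down
FD 2: (0,0) -> (2,0) [heading=0, draw]
FD 11: (2,0) -> (13,0) [heading=0, draw]
FD 13: (13,0) -> (26,0) [heading=0, draw]
RT 270: heading 0 -> 90
FD 6: (26,0) -> (26,6) [heading=90, draw]
FD 7: (26,6) -> (26,13) [heading=90, draw]
FD 9: (26,13) -> (26,22) [heading=90, draw]
Final: pos=(26,22), heading=90, 6 segment(s) drawn
Segments drawn: 6

Answer: 6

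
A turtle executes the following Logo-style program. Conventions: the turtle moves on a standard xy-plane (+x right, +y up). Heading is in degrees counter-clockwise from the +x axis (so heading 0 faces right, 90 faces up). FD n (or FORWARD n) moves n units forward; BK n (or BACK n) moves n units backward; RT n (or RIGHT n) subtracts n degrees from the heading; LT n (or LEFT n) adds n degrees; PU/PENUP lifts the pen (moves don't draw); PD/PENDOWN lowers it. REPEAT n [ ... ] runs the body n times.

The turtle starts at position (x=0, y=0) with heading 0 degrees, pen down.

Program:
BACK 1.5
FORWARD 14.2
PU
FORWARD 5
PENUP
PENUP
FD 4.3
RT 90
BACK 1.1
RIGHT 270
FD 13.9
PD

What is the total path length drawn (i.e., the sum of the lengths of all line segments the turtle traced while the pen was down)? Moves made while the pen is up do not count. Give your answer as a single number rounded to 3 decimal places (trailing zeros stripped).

Answer: 15.7

Derivation:
Executing turtle program step by step:
Start: pos=(0,0), heading=0, pen down
BK 1.5: (0,0) -> (-1.5,0) [heading=0, draw]
FD 14.2: (-1.5,0) -> (12.7,0) [heading=0, draw]
PU: pen up
FD 5: (12.7,0) -> (17.7,0) [heading=0, move]
PU: pen up
PU: pen up
FD 4.3: (17.7,0) -> (22,0) [heading=0, move]
RT 90: heading 0 -> 270
BK 1.1: (22,0) -> (22,1.1) [heading=270, move]
RT 270: heading 270 -> 0
FD 13.9: (22,1.1) -> (35.9,1.1) [heading=0, move]
PD: pen down
Final: pos=(35.9,1.1), heading=0, 2 segment(s) drawn

Segment lengths:
  seg 1: (0,0) -> (-1.5,0), length = 1.5
  seg 2: (-1.5,0) -> (12.7,0), length = 14.2
Total = 15.7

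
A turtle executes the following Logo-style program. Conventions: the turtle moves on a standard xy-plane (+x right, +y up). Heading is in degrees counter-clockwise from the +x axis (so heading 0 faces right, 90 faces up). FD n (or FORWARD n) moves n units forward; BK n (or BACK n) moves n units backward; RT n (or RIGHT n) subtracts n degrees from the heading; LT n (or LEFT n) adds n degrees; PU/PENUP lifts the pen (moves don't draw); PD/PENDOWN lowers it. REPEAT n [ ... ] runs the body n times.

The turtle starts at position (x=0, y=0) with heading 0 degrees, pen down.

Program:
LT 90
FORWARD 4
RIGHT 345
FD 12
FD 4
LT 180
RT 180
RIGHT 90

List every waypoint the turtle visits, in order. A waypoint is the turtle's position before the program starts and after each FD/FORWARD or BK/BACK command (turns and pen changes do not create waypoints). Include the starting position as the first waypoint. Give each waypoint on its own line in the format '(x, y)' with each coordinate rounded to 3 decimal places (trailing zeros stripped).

Executing turtle program step by step:
Start: pos=(0,0), heading=0, pen down
LT 90: heading 0 -> 90
FD 4: (0,0) -> (0,4) [heading=90, draw]
RT 345: heading 90 -> 105
FD 12: (0,4) -> (-3.106,15.591) [heading=105, draw]
FD 4: (-3.106,15.591) -> (-4.141,19.455) [heading=105, draw]
LT 180: heading 105 -> 285
RT 180: heading 285 -> 105
RT 90: heading 105 -> 15
Final: pos=(-4.141,19.455), heading=15, 3 segment(s) drawn
Waypoints (4 total):
(0, 0)
(0, 4)
(-3.106, 15.591)
(-4.141, 19.455)

Answer: (0, 0)
(0, 4)
(-3.106, 15.591)
(-4.141, 19.455)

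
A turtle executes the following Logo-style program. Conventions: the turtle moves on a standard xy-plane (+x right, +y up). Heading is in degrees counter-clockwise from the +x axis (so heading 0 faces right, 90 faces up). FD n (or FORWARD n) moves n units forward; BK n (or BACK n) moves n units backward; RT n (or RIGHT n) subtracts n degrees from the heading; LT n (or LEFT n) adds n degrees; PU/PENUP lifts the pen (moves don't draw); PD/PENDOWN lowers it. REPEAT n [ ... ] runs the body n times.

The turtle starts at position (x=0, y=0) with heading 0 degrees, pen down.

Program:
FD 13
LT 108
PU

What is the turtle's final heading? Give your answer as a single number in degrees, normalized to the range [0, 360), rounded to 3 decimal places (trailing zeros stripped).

Executing turtle program step by step:
Start: pos=(0,0), heading=0, pen down
FD 13: (0,0) -> (13,0) [heading=0, draw]
LT 108: heading 0 -> 108
PU: pen up
Final: pos=(13,0), heading=108, 1 segment(s) drawn

Answer: 108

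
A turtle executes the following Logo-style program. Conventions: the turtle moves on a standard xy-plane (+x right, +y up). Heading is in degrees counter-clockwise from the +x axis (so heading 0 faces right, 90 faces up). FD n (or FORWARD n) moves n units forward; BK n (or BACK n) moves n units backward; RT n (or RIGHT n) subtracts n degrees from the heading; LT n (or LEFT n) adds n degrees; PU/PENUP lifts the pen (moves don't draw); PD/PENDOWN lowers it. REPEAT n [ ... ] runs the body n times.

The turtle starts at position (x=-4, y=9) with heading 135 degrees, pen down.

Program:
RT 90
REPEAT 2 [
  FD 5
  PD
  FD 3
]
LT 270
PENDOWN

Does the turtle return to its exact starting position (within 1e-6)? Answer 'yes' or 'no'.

Executing turtle program step by step:
Start: pos=(-4,9), heading=135, pen down
RT 90: heading 135 -> 45
REPEAT 2 [
  -- iteration 1/2 --
  FD 5: (-4,9) -> (-0.464,12.536) [heading=45, draw]
  PD: pen down
  FD 3: (-0.464,12.536) -> (1.657,14.657) [heading=45, draw]
  -- iteration 2/2 --
  FD 5: (1.657,14.657) -> (5.192,18.192) [heading=45, draw]
  PD: pen down
  FD 3: (5.192,18.192) -> (7.314,20.314) [heading=45, draw]
]
LT 270: heading 45 -> 315
PD: pen down
Final: pos=(7.314,20.314), heading=315, 4 segment(s) drawn

Start position: (-4, 9)
Final position: (7.314, 20.314)
Distance = 16; >= 1e-6 -> NOT closed

Answer: no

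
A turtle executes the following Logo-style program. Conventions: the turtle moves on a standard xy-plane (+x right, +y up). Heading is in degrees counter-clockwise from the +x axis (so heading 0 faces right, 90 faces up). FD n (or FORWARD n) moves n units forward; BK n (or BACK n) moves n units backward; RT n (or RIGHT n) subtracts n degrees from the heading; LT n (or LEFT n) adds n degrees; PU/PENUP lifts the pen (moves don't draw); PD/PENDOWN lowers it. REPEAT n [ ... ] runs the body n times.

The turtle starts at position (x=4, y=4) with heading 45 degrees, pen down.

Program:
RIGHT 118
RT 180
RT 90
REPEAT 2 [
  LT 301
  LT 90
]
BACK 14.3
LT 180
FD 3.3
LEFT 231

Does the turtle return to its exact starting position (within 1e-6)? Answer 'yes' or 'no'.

Executing turtle program step by step:
Start: pos=(4,4), heading=45, pen down
RT 118: heading 45 -> 287
RT 180: heading 287 -> 107
RT 90: heading 107 -> 17
REPEAT 2 [
  -- iteration 1/2 --
  LT 301: heading 17 -> 318
  LT 90: heading 318 -> 48
  -- iteration 2/2 --
  LT 301: heading 48 -> 349
  LT 90: heading 349 -> 79
]
BK 14.3: (4,4) -> (1.271,-10.037) [heading=79, draw]
LT 180: heading 79 -> 259
FD 3.3: (1.271,-10.037) -> (0.642,-13.277) [heading=259, draw]
LT 231: heading 259 -> 130
Final: pos=(0.642,-13.277), heading=130, 2 segment(s) drawn

Start position: (4, 4)
Final position: (0.642, -13.277)
Distance = 17.6; >= 1e-6 -> NOT closed

Answer: no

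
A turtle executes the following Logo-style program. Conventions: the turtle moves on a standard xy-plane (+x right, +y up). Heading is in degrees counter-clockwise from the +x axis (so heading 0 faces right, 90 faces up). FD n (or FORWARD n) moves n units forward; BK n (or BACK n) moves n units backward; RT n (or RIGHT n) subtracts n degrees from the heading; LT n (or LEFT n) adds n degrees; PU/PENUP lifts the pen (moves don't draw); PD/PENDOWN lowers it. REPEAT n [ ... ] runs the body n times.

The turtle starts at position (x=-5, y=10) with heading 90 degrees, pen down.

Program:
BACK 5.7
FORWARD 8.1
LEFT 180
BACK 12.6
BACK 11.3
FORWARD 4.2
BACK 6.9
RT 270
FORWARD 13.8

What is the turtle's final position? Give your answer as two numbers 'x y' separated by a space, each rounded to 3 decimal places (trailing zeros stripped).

Executing turtle program step by step:
Start: pos=(-5,10), heading=90, pen down
BK 5.7: (-5,10) -> (-5,4.3) [heading=90, draw]
FD 8.1: (-5,4.3) -> (-5,12.4) [heading=90, draw]
LT 180: heading 90 -> 270
BK 12.6: (-5,12.4) -> (-5,25) [heading=270, draw]
BK 11.3: (-5,25) -> (-5,36.3) [heading=270, draw]
FD 4.2: (-5,36.3) -> (-5,32.1) [heading=270, draw]
BK 6.9: (-5,32.1) -> (-5,39) [heading=270, draw]
RT 270: heading 270 -> 0
FD 13.8: (-5,39) -> (8.8,39) [heading=0, draw]
Final: pos=(8.8,39), heading=0, 7 segment(s) drawn

Answer: 8.8 39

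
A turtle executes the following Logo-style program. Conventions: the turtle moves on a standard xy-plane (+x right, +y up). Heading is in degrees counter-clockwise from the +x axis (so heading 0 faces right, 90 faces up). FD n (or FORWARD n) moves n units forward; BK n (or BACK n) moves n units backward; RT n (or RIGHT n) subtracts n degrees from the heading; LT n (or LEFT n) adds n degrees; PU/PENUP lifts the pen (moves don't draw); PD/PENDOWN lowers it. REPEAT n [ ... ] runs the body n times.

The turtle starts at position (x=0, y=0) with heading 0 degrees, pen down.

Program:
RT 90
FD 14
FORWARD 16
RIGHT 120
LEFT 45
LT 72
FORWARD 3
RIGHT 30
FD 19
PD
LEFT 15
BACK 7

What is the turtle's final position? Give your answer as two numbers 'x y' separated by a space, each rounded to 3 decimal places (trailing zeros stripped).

Executing turtle program step by step:
Start: pos=(0,0), heading=0, pen down
RT 90: heading 0 -> 270
FD 14: (0,0) -> (0,-14) [heading=270, draw]
FD 16: (0,-14) -> (0,-30) [heading=270, draw]
RT 120: heading 270 -> 150
LT 45: heading 150 -> 195
LT 72: heading 195 -> 267
FD 3: (0,-30) -> (-0.157,-32.996) [heading=267, draw]
RT 30: heading 267 -> 237
FD 19: (-0.157,-32.996) -> (-10.505,-48.931) [heading=237, draw]
PD: pen down
LT 15: heading 237 -> 252
BK 7: (-10.505,-48.931) -> (-8.342,-42.273) [heading=252, draw]
Final: pos=(-8.342,-42.273), heading=252, 5 segment(s) drawn

Answer: -8.342 -42.273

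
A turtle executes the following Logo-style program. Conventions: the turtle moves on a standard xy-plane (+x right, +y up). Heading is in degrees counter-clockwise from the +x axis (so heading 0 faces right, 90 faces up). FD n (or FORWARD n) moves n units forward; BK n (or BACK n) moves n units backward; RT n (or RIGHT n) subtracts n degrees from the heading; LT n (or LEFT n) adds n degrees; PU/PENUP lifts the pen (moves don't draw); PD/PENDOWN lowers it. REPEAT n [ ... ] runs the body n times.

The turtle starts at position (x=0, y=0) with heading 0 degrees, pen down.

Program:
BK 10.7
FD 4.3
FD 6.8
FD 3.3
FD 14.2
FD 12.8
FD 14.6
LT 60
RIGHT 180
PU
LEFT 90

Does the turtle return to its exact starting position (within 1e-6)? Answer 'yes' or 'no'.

Executing turtle program step by step:
Start: pos=(0,0), heading=0, pen down
BK 10.7: (0,0) -> (-10.7,0) [heading=0, draw]
FD 4.3: (-10.7,0) -> (-6.4,0) [heading=0, draw]
FD 6.8: (-6.4,0) -> (0.4,0) [heading=0, draw]
FD 3.3: (0.4,0) -> (3.7,0) [heading=0, draw]
FD 14.2: (3.7,0) -> (17.9,0) [heading=0, draw]
FD 12.8: (17.9,0) -> (30.7,0) [heading=0, draw]
FD 14.6: (30.7,0) -> (45.3,0) [heading=0, draw]
LT 60: heading 0 -> 60
RT 180: heading 60 -> 240
PU: pen up
LT 90: heading 240 -> 330
Final: pos=(45.3,0), heading=330, 7 segment(s) drawn

Start position: (0, 0)
Final position: (45.3, 0)
Distance = 45.3; >= 1e-6 -> NOT closed

Answer: no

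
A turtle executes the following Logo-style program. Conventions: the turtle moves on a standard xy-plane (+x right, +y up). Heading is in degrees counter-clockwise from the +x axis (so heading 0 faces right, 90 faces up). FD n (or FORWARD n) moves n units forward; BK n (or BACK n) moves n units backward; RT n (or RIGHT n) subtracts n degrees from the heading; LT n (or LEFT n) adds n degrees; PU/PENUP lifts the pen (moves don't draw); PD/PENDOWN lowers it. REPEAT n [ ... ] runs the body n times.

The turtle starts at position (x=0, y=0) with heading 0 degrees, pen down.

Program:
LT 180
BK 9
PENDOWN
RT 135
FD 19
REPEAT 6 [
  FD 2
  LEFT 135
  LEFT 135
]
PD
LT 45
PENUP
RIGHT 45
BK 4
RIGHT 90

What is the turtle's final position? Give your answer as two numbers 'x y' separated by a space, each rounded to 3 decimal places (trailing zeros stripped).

Answer: 28.092 16.263

Derivation:
Executing turtle program step by step:
Start: pos=(0,0), heading=0, pen down
LT 180: heading 0 -> 180
BK 9: (0,0) -> (9,0) [heading=180, draw]
PD: pen down
RT 135: heading 180 -> 45
FD 19: (9,0) -> (22.435,13.435) [heading=45, draw]
REPEAT 6 [
  -- iteration 1/6 --
  FD 2: (22.435,13.435) -> (23.849,14.849) [heading=45, draw]
  LT 135: heading 45 -> 180
  LT 135: heading 180 -> 315
  -- iteration 2/6 --
  FD 2: (23.849,14.849) -> (25.263,13.435) [heading=315, draw]
  LT 135: heading 315 -> 90
  LT 135: heading 90 -> 225
  -- iteration 3/6 --
  FD 2: (25.263,13.435) -> (23.849,12.021) [heading=225, draw]
  LT 135: heading 225 -> 0
  LT 135: heading 0 -> 135
  -- iteration 4/6 --
  FD 2: (23.849,12.021) -> (22.435,13.435) [heading=135, draw]
  LT 135: heading 135 -> 270
  LT 135: heading 270 -> 45
  -- iteration 5/6 --
  FD 2: (22.435,13.435) -> (23.849,14.849) [heading=45, draw]
  LT 135: heading 45 -> 180
  LT 135: heading 180 -> 315
  -- iteration 6/6 --
  FD 2: (23.849,14.849) -> (25.263,13.435) [heading=315, draw]
  LT 135: heading 315 -> 90
  LT 135: heading 90 -> 225
]
PD: pen down
LT 45: heading 225 -> 270
PU: pen up
RT 45: heading 270 -> 225
BK 4: (25.263,13.435) -> (28.092,16.263) [heading=225, move]
RT 90: heading 225 -> 135
Final: pos=(28.092,16.263), heading=135, 8 segment(s) drawn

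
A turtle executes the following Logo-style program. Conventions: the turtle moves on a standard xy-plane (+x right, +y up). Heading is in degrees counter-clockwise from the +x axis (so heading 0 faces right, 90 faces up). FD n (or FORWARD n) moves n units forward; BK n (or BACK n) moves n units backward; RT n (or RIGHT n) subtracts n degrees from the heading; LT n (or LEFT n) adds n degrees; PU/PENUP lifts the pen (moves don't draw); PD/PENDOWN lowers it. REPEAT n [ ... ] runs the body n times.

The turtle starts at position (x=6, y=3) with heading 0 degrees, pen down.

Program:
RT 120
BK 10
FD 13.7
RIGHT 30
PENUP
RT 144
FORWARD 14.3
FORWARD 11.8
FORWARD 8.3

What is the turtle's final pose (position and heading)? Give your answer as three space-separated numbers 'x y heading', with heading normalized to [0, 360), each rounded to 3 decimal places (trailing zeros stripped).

Answer: 18.142 31.222 66

Derivation:
Executing turtle program step by step:
Start: pos=(6,3), heading=0, pen down
RT 120: heading 0 -> 240
BK 10: (6,3) -> (11,11.66) [heading=240, draw]
FD 13.7: (11,11.66) -> (4.15,-0.204) [heading=240, draw]
RT 30: heading 240 -> 210
PU: pen up
RT 144: heading 210 -> 66
FD 14.3: (4.15,-0.204) -> (9.966,12.859) [heading=66, move]
FD 11.8: (9.966,12.859) -> (14.766,23.639) [heading=66, move]
FD 8.3: (14.766,23.639) -> (18.142,31.222) [heading=66, move]
Final: pos=(18.142,31.222), heading=66, 2 segment(s) drawn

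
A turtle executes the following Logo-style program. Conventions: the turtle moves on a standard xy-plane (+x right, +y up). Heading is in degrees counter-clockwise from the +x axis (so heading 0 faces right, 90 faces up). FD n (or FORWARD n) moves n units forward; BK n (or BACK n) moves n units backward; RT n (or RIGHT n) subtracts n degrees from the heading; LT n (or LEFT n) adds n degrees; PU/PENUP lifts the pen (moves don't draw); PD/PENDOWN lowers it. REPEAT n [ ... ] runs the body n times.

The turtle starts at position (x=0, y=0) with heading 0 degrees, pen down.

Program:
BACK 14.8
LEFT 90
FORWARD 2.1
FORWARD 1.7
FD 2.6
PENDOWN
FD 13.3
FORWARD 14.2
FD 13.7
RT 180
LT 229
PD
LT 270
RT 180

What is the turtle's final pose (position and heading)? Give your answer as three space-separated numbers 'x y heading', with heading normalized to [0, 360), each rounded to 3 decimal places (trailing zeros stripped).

Answer: -14.8 47.6 229

Derivation:
Executing turtle program step by step:
Start: pos=(0,0), heading=0, pen down
BK 14.8: (0,0) -> (-14.8,0) [heading=0, draw]
LT 90: heading 0 -> 90
FD 2.1: (-14.8,0) -> (-14.8,2.1) [heading=90, draw]
FD 1.7: (-14.8,2.1) -> (-14.8,3.8) [heading=90, draw]
FD 2.6: (-14.8,3.8) -> (-14.8,6.4) [heading=90, draw]
PD: pen down
FD 13.3: (-14.8,6.4) -> (-14.8,19.7) [heading=90, draw]
FD 14.2: (-14.8,19.7) -> (-14.8,33.9) [heading=90, draw]
FD 13.7: (-14.8,33.9) -> (-14.8,47.6) [heading=90, draw]
RT 180: heading 90 -> 270
LT 229: heading 270 -> 139
PD: pen down
LT 270: heading 139 -> 49
RT 180: heading 49 -> 229
Final: pos=(-14.8,47.6), heading=229, 7 segment(s) drawn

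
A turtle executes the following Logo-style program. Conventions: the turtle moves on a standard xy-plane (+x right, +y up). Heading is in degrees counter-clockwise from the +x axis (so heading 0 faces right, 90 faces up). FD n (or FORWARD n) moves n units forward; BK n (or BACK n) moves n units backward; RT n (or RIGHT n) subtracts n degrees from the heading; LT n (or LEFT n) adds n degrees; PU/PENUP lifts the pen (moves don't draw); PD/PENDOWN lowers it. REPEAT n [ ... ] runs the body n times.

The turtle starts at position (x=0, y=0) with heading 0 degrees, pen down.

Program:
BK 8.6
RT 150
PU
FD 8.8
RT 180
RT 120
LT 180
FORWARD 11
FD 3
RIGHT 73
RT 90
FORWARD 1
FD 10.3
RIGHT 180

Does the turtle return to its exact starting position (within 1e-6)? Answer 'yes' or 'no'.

Executing turtle program step by step:
Start: pos=(0,0), heading=0, pen down
BK 8.6: (0,0) -> (-8.6,0) [heading=0, draw]
RT 150: heading 0 -> 210
PU: pen up
FD 8.8: (-8.6,0) -> (-16.221,-4.4) [heading=210, move]
RT 180: heading 210 -> 30
RT 120: heading 30 -> 270
LT 180: heading 270 -> 90
FD 11: (-16.221,-4.4) -> (-16.221,6.6) [heading=90, move]
FD 3: (-16.221,6.6) -> (-16.221,9.6) [heading=90, move]
RT 73: heading 90 -> 17
RT 90: heading 17 -> 287
FD 1: (-16.221,9.6) -> (-15.929,8.644) [heading=287, move]
FD 10.3: (-15.929,8.644) -> (-12.917,-1.206) [heading=287, move]
RT 180: heading 287 -> 107
Final: pos=(-12.917,-1.206), heading=107, 1 segment(s) drawn

Start position: (0, 0)
Final position: (-12.917, -1.206)
Distance = 12.973; >= 1e-6 -> NOT closed

Answer: no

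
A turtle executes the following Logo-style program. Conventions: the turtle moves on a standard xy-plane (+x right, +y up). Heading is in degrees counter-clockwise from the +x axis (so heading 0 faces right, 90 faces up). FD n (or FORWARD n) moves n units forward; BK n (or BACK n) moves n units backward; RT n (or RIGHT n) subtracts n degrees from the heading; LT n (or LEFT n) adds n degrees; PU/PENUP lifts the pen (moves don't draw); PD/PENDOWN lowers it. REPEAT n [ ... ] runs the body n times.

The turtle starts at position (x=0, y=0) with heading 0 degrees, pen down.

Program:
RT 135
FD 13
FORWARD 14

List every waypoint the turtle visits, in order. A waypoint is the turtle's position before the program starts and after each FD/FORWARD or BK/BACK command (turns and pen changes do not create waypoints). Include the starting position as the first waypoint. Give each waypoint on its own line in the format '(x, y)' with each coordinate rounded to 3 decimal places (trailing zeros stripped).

Executing turtle program step by step:
Start: pos=(0,0), heading=0, pen down
RT 135: heading 0 -> 225
FD 13: (0,0) -> (-9.192,-9.192) [heading=225, draw]
FD 14: (-9.192,-9.192) -> (-19.092,-19.092) [heading=225, draw]
Final: pos=(-19.092,-19.092), heading=225, 2 segment(s) drawn
Waypoints (3 total):
(0, 0)
(-9.192, -9.192)
(-19.092, -19.092)

Answer: (0, 0)
(-9.192, -9.192)
(-19.092, -19.092)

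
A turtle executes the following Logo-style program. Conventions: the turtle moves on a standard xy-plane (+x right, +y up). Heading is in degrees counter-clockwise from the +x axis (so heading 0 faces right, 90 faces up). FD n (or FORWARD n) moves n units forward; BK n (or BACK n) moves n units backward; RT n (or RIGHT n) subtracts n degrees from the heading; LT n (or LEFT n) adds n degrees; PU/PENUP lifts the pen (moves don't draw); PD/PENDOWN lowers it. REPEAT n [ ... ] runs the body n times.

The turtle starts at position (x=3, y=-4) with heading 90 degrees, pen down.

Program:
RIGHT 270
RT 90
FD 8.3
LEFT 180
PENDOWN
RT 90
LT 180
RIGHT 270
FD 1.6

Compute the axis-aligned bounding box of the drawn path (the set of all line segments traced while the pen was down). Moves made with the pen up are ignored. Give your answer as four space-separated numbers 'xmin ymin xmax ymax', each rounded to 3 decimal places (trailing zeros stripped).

Executing turtle program step by step:
Start: pos=(3,-4), heading=90, pen down
RT 270: heading 90 -> 180
RT 90: heading 180 -> 90
FD 8.3: (3,-4) -> (3,4.3) [heading=90, draw]
LT 180: heading 90 -> 270
PD: pen down
RT 90: heading 270 -> 180
LT 180: heading 180 -> 0
RT 270: heading 0 -> 90
FD 1.6: (3,4.3) -> (3,5.9) [heading=90, draw]
Final: pos=(3,5.9), heading=90, 2 segment(s) drawn

Segment endpoints: x in {3, 3, 3}, y in {-4, 4.3, 5.9}
xmin=3, ymin=-4, xmax=3, ymax=5.9

Answer: 3 -4 3 5.9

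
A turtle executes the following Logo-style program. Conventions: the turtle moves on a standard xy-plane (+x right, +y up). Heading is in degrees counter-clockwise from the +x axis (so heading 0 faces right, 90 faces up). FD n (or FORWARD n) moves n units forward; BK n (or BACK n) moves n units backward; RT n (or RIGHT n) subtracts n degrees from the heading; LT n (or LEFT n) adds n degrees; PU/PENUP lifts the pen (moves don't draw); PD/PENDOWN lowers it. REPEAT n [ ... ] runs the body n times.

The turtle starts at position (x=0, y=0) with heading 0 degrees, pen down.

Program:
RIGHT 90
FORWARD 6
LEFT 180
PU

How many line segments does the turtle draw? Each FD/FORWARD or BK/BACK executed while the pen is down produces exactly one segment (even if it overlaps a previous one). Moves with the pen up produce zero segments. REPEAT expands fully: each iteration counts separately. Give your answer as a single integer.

Answer: 1

Derivation:
Executing turtle program step by step:
Start: pos=(0,0), heading=0, pen down
RT 90: heading 0 -> 270
FD 6: (0,0) -> (0,-6) [heading=270, draw]
LT 180: heading 270 -> 90
PU: pen up
Final: pos=(0,-6), heading=90, 1 segment(s) drawn
Segments drawn: 1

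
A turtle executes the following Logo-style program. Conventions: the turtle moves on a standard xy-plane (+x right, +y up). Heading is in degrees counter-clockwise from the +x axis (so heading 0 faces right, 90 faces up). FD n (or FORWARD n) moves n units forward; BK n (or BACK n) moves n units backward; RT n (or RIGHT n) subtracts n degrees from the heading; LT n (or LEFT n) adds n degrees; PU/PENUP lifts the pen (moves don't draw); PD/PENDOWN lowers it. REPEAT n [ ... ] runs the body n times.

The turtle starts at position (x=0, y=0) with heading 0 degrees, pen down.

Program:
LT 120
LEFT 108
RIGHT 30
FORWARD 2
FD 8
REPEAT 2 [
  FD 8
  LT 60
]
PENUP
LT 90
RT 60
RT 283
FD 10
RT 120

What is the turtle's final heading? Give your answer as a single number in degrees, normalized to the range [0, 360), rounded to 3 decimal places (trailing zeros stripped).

Executing turtle program step by step:
Start: pos=(0,0), heading=0, pen down
LT 120: heading 0 -> 120
LT 108: heading 120 -> 228
RT 30: heading 228 -> 198
FD 2: (0,0) -> (-1.902,-0.618) [heading=198, draw]
FD 8: (-1.902,-0.618) -> (-9.511,-3.09) [heading=198, draw]
REPEAT 2 [
  -- iteration 1/2 --
  FD 8: (-9.511,-3.09) -> (-17.119,-5.562) [heading=198, draw]
  LT 60: heading 198 -> 258
  -- iteration 2/2 --
  FD 8: (-17.119,-5.562) -> (-18.782,-13.387) [heading=258, draw]
  LT 60: heading 258 -> 318
]
PU: pen up
LT 90: heading 318 -> 48
RT 60: heading 48 -> 348
RT 283: heading 348 -> 65
FD 10: (-18.782,-13.387) -> (-14.556,-4.324) [heading=65, move]
RT 120: heading 65 -> 305
Final: pos=(-14.556,-4.324), heading=305, 4 segment(s) drawn

Answer: 305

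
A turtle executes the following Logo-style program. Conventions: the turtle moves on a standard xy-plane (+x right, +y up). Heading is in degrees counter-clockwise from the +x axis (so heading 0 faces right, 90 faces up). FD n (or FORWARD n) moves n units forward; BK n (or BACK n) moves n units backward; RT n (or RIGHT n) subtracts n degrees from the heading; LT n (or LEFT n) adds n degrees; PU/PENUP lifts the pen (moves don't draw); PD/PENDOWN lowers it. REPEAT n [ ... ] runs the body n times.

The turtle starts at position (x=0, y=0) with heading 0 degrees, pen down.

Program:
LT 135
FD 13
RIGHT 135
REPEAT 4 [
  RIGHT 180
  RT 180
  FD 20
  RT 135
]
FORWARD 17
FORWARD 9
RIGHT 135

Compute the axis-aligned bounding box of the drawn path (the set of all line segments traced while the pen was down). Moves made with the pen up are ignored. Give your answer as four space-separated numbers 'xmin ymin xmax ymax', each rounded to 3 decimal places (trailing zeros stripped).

Answer: -15.192 -4.95 10.808 15.05

Derivation:
Executing turtle program step by step:
Start: pos=(0,0), heading=0, pen down
LT 135: heading 0 -> 135
FD 13: (0,0) -> (-9.192,9.192) [heading=135, draw]
RT 135: heading 135 -> 0
REPEAT 4 [
  -- iteration 1/4 --
  RT 180: heading 0 -> 180
  RT 180: heading 180 -> 0
  FD 20: (-9.192,9.192) -> (10.808,9.192) [heading=0, draw]
  RT 135: heading 0 -> 225
  -- iteration 2/4 --
  RT 180: heading 225 -> 45
  RT 180: heading 45 -> 225
  FD 20: (10.808,9.192) -> (-3.335,-4.95) [heading=225, draw]
  RT 135: heading 225 -> 90
  -- iteration 3/4 --
  RT 180: heading 90 -> 270
  RT 180: heading 270 -> 90
  FD 20: (-3.335,-4.95) -> (-3.335,15.05) [heading=90, draw]
  RT 135: heading 90 -> 315
  -- iteration 4/4 --
  RT 180: heading 315 -> 135
  RT 180: heading 135 -> 315
  FD 20: (-3.335,15.05) -> (10.808,0.908) [heading=315, draw]
  RT 135: heading 315 -> 180
]
FD 17: (10.808,0.908) -> (-6.192,0.908) [heading=180, draw]
FD 9: (-6.192,0.908) -> (-15.192,0.908) [heading=180, draw]
RT 135: heading 180 -> 45
Final: pos=(-15.192,0.908), heading=45, 7 segment(s) drawn

Segment endpoints: x in {-15.192, -9.192, -6.192, -3.335, -3.335, 0, 10.808, 10.808}, y in {-4.95, 0, 0.908, 0.908, 0.908, 9.192, 9.192, 15.05}
xmin=-15.192, ymin=-4.95, xmax=10.808, ymax=15.05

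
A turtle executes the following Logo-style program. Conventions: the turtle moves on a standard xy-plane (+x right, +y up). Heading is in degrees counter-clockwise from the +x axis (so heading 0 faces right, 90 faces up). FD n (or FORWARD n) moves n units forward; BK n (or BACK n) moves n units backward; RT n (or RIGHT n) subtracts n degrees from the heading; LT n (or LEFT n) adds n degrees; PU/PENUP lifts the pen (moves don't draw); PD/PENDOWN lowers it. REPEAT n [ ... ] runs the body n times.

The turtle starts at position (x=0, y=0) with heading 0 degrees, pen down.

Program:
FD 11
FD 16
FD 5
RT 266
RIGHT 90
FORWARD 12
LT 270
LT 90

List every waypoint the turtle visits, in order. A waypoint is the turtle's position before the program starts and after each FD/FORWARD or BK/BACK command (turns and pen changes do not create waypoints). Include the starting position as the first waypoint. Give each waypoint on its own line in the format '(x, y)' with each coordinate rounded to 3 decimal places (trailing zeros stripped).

Executing turtle program step by step:
Start: pos=(0,0), heading=0, pen down
FD 11: (0,0) -> (11,0) [heading=0, draw]
FD 16: (11,0) -> (27,0) [heading=0, draw]
FD 5: (27,0) -> (32,0) [heading=0, draw]
RT 266: heading 0 -> 94
RT 90: heading 94 -> 4
FD 12: (32,0) -> (43.971,0.837) [heading=4, draw]
LT 270: heading 4 -> 274
LT 90: heading 274 -> 4
Final: pos=(43.971,0.837), heading=4, 4 segment(s) drawn
Waypoints (5 total):
(0, 0)
(11, 0)
(27, 0)
(32, 0)
(43.971, 0.837)

Answer: (0, 0)
(11, 0)
(27, 0)
(32, 0)
(43.971, 0.837)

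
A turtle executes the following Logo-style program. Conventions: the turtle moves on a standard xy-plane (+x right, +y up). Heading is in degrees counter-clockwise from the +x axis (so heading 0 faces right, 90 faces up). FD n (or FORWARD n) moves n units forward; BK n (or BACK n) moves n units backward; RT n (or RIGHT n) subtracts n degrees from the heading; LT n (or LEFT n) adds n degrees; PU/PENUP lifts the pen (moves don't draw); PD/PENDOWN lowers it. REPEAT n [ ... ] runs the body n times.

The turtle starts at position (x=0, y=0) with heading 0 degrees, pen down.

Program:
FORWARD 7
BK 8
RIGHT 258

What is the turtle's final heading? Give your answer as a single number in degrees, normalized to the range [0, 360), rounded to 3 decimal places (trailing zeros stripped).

Executing turtle program step by step:
Start: pos=(0,0), heading=0, pen down
FD 7: (0,0) -> (7,0) [heading=0, draw]
BK 8: (7,0) -> (-1,0) [heading=0, draw]
RT 258: heading 0 -> 102
Final: pos=(-1,0), heading=102, 2 segment(s) drawn

Answer: 102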